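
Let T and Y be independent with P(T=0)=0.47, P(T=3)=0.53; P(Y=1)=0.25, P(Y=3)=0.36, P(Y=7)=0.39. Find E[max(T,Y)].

4.325

E[max(T,Y)] = Σ_t Σ_y max(t,y) · P(T=t)P(Y=y)
 = 1·0.1175 + 3·0.1692 + 7·0.1833 + 3·0.1325 + 3·0.1908 + 7·0.2067
 = 0.1175 + 0.5076 + 1.2831 + 0.3975 + 0.5724 + 1.4469
 = 4.325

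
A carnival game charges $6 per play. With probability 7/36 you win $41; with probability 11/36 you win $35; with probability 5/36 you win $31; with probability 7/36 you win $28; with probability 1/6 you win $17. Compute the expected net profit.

E[payout] = 41·7/36 + 35·11/36 + 31·5/36 + 28·7/36 + 17·1/6
 = 287/36 + 385/36 + 155/36 + 49/9 + 17/6
 = 125/4
Net = 125/4 - 6 = 101/4

25.25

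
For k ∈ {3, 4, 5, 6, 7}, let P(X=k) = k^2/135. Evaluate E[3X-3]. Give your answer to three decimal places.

14.222

E[3X-3] = Σ (3x-3)·P(X=x)
 = 6·1/15 + 9·16/135 + 12·5/27 + 15·4/15 + 18·49/135
 = 2/5 + 16/15 + 20/9 + 4 + 98/15
 = 128/9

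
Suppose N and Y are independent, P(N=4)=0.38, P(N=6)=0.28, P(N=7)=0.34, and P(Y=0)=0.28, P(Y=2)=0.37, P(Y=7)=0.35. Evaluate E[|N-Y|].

3.384

E[|N-Y|] = Σ_n Σ_y |n-y| · P(N=n)P(Y=y)
 = 4·0.1064 + 2·0.1406 + 3·0.133 + 6·0.0784 + 4·0.1036 + 1·0.098 + 7·0.0952 + 5·0.1258 + 0·0.119
 = 0.4256 + 0.2812 + 0.399 + 0.4704 + 0.4144 + 0.098 + 0.6664 + 0.629 + 0
 = 3.384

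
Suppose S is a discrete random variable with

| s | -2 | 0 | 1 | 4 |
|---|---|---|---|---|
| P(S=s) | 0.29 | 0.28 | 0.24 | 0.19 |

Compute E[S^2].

E[S^2] = Σ s^2·P(S=s)
 = 4·0.29 + 0·0.28 + 1·0.24 + 16·0.19
 = 1.16 + 0 + 0.24 + 3.04
 = 4.44

4.44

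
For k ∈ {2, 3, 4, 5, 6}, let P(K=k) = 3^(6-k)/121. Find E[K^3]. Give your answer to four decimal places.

E[K^3] = Σ k^3·P(K=k)
 = 8·81/121 + 27·27/121 + 64·9/121 + 125·3/121 + 216·1/121
 = 648/121 + 729/121 + 576/121 + 375/121 + 216/121
 = 2544/121

21.0248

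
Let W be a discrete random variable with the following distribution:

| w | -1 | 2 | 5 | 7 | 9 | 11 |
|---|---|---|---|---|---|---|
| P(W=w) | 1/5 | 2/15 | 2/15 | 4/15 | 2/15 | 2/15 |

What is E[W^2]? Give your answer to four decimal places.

E[W^2] = Σ w^2·P(W=w)
 = 1·1/5 + 4·2/15 + 25·2/15 + 49·4/15 + 81·2/15 + 121·2/15
 = 1/5 + 8/15 + 10/3 + 196/15 + 54/5 + 242/15
 = 661/15

44.0667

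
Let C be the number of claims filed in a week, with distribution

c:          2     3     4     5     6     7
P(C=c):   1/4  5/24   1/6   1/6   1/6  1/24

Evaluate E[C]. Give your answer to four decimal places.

3.9167

E[C] = Σ c·P(C=c)
 = 2·1/4 + 3·5/24 + 4·1/6 + 5·1/6 + 6·1/6 + 7·1/24
 = 1/2 + 5/8 + 2/3 + 5/6 + 1 + 7/24
 = 47/12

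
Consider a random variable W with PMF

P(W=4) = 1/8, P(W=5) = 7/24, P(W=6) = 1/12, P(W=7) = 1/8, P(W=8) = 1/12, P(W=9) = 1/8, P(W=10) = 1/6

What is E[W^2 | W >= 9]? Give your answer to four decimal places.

P(W >= 9) = 1/8 + 1/6 = 7/24.
E[W^2 | W >= 9] = [81·1/8 + 100·1/6] / (7/24)
 = 643/24 / (7/24)
 = 643/7

91.8571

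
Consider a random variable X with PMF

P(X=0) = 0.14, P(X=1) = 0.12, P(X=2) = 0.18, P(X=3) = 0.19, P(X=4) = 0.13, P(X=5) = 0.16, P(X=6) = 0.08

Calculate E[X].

E[X] = Σ x·P(X=x)
 = 0·0.14 + 1·0.12 + 2·0.18 + 3·0.19 + 4·0.13 + 5·0.16 + 6·0.08
 = 0 + 0.12 + 0.36 + 0.57 + 0.52 + 0.8 + 0.48
 = 2.85

2.85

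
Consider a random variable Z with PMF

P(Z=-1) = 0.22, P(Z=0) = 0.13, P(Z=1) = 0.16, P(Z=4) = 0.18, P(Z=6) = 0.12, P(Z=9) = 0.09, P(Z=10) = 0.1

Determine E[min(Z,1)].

0.43

E[min(Z,1)] = Σ min(z,1)·P(Z=z)
 = (-1)·0.22 + 0·0.13 + 1·0.16 + 1·0.18 + 1·0.12 + 1·0.09 + 1·0.1
 = (-0.22) + 0 + 0.16 + 0.18 + 0.12 + 0.09 + 0.1
 = 0.43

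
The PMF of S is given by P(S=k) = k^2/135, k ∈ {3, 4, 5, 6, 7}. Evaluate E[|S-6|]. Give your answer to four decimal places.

0.9852

E[|S-6|] = Σ |s-6|·P(S=s)
 = 3·1/15 + 2·16/135 + 1·5/27 + 0·4/15 + 1·49/135
 = 1/5 + 32/135 + 5/27 + 0 + 49/135
 = 133/135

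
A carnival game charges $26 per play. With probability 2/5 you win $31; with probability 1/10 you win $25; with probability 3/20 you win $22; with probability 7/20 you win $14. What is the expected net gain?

E[payout] = 31·2/5 + 25·1/10 + 22·3/20 + 14·7/20
 = 62/5 + 5/2 + 33/10 + 49/10
 = 231/10
Net = 231/10 - 26 = -29/10

-2.9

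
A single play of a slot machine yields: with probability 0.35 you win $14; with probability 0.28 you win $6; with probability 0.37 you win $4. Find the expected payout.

8.06

E[payout] = 14·0.35 + 6·0.28 + 4·0.37
 = 4.9 + 1.68 + 1.48
 = 8.06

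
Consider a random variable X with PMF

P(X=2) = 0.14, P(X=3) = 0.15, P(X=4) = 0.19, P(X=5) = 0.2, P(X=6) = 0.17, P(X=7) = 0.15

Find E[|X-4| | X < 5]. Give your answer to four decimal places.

P(X < 5) = 0.14 + 0.15 + 0.19 = 0.48.
E[|X-4| | X < 5] = [2·0.14 + 1·0.15 + 0·0.19] / 0.48
 = 0.43 / 0.48
 = 43/48

0.8958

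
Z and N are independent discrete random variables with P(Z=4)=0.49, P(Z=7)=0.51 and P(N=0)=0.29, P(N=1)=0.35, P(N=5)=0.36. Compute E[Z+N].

7.68

E[Z+N] = Σ_z Σ_n (z+n) · P(Z=z)P(N=n)
 = 4·0.1421 + 5·0.1715 + 9·0.1764 + 7·0.1479 + 8·0.1785 + 12·0.1836
 = 0.5684 + 0.8575 + 1.5876 + 1.0353 + 1.428 + 2.2032
 = 7.68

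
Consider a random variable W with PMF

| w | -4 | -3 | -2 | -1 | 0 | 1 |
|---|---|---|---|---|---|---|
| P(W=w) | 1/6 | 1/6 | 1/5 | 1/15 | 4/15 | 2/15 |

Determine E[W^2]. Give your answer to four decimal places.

5.1667

E[W^2] = Σ w^2·P(W=w)
 = 16·1/6 + 9·1/6 + 4·1/5 + 1·1/15 + 0·4/15 + 1·2/15
 = 8/3 + 3/2 + 4/5 + 1/15 + 0 + 2/15
 = 31/6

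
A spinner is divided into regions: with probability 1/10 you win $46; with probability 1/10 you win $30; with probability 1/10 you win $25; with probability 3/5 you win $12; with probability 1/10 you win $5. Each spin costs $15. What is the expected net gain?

E[payout] = 46·1/10 + 30·1/10 + 25·1/10 + 12·3/5 + 5·1/10
 = 23/5 + 3 + 5/2 + 36/5 + 1/2
 = 89/5
Net = 89/5 - 15 = 14/5

2.8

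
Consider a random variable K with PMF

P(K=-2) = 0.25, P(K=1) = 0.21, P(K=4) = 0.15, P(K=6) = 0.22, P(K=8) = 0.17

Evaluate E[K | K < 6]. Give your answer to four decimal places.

P(K < 6) = 0.25 + 0.21 + 0.15 = 0.61.
E[K | K < 6] = [(-2)·0.25 + 1·0.21 + 4·0.15] / 0.61
 = 0.31 / 0.61
 = 31/61

0.5082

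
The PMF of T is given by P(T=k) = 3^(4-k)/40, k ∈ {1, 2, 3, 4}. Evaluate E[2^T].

E[2^T] = Σ 2^t·P(T=t)
 = 2·27/40 + 4·9/40 + 8·3/40 + 16·1/40
 = 27/20 + 9/10 + 3/5 + 2/5
 = 13/4

3.25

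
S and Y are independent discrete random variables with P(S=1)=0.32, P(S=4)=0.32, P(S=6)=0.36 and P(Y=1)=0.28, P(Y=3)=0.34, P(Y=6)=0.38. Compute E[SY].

13.4608

E[SY] = Σ_s Σ_y sy · P(S=s)P(Y=y)
 = 1·0.0896 + 3·0.1088 + 6·0.1216 + 4·0.0896 + 12·0.1088 + 24·0.1216 + 6·0.1008 + 18·0.1224 + 36·0.1368
 = 0.0896 + 0.3264 + 0.7296 + 0.3584 + 1.3056 + 2.9184 + 0.6048 + 2.2032 + 4.9248
 = 13.4608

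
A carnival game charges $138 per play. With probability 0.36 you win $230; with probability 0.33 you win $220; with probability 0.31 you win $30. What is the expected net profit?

26.7

E[payout] = 230·0.36 + 220·0.33 + 30·0.31
 = 82.8 + 72.6 + 9.3
 = 164.7
Net = 164.7 - 138 = 26.7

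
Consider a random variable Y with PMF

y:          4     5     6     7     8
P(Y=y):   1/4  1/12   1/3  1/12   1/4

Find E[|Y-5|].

E[|Y-5|] = Σ |y-5|·P(Y=y)
 = 1·1/4 + 0·1/12 + 1·1/3 + 2·1/12 + 3·1/4
 = 1/4 + 0 + 1/3 + 1/6 + 3/4
 = 3/2

1.5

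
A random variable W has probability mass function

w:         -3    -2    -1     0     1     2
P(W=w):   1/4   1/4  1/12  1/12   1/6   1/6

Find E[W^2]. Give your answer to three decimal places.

E[W^2] = Σ w^2·P(W=w)
 = 9·1/4 + 4·1/4 + 1·1/12 + 0·1/12 + 1·1/6 + 4·1/6
 = 9/4 + 1 + 1/12 + 0 + 1/6 + 2/3
 = 25/6

4.167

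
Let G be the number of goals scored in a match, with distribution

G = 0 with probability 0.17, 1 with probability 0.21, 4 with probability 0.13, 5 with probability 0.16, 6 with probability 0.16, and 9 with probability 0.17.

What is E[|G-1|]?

E[|G-1|] = Σ |g-1|·P(G=g)
 = 1·0.17 + 0·0.21 + 3·0.13 + 4·0.16 + 5·0.16 + 8·0.17
 = 0.17 + 0 + 0.39 + 0.64 + 0.8 + 1.36
 = 3.36

3.36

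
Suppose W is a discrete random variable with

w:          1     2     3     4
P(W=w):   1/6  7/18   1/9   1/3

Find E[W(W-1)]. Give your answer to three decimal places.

5.444

E[W(W-1)] = Σ w(w-1)·P(W=w)
 = 0·1/6 + 2·7/18 + 6·1/9 + 12·1/3
 = 0 + 7/9 + 2/3 + 4
 = 49/9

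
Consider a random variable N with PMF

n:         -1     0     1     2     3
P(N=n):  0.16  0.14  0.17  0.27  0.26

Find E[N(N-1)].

E[N(N-1)] = Σ n(n-1)·P(N=n)
 = 2·0.16 + 0·0.14 + 0·0.17 + 2·0.27 + 6·0.26
 = 0.32 + 0 + 0 + 0.54 + 1.56
 = 2.42

2.42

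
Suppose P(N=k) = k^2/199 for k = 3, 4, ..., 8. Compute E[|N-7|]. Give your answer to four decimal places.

1.1759

E[|N-7|] = Σ |n-7|·P(N=n)
 = 4·9/199 + 3·16/199 + 2·25/199 + 1·36/199 + 0·49/199 + 1·64/199
 = 36/199 + 48/199 + 50/199 + 36/199 + 0 + 64/199
 = 234/199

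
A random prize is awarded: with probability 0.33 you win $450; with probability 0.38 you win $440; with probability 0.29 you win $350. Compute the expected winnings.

417.2

E[payout] = 450·0.33 + 440·0.38 + 350·0.29
 = 148.5 + 167.2 + 101.5
 = 417.2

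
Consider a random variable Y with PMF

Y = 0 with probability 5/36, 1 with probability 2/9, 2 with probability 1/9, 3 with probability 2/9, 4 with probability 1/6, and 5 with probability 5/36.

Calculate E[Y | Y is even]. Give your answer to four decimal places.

2.1333

P(Y is even) = 5/36 + 1/9 + 1/6 = 5/12.
E[Y | Y is even] = [0·5/36 + 2·1/9 + 4·1/6] / (5/12)
 = 8/9 / (5/12)
 = 32/15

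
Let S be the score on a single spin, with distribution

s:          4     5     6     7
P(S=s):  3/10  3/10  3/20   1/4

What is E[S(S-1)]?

24.6

E[S(S-1)] = Σ s(s-1)·P(S=s)
 = 12·3/10 + 20·3/10 + 30·3/20 + 42·1/4
 = 18/5 + 6 + 9/2 + 21/2
 = 123/5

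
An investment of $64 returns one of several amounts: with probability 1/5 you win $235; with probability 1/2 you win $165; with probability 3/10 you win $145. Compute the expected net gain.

109

E[payout] = 235·1/5 + 165·1/2 + 145·3/10
 = 47 + 165/2 + 87/2
 = 173
Net = 173 - 64 = 109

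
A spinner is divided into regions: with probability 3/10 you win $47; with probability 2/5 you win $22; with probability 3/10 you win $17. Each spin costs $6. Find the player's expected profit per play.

E[payout] = 47·3/10 + 22·2/5 + 17·3/10
 = 141/10 + 44/5 + 51/10
 = 28
Net = 28 - 6 = 22

22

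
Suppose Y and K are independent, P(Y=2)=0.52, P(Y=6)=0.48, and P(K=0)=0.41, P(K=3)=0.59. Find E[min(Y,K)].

E[min(Y,K)] = Σ_y Σ_k min(y,k) · P(Y=y)P(K=k)
 = 0·0.2132 + 2·0.3068 + 0·0.1968 + 3·0.2832
 = 0 + 0.6136 + 0 + 0.8496
 = 1.4632

1.4632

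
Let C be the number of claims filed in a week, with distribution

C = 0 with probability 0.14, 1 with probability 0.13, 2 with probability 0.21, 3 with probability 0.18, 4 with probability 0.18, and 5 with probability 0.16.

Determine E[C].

2.61

E[C] = Σ c·P(C=c)
 = 0·0.14 + 1·0.13 + 2·0.21 + 3·0.18 + 4·0.18 + 5·0.16
 = 0 + 0.13 + 0.42 + 0.54 + 0.72 + 0.8
 = 2.61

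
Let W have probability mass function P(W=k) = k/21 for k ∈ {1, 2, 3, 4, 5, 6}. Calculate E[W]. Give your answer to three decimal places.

E[W] = Σ w·P(W=w)
 = 1·1/21 + 2·2/21 + 3·1/7 + 4·4/21 + 5·5/21 + 6·2/7
 = 1/21 + 4/21 + 3/7 + 16/21 + 25/21 + 12/7
 = 13/3

4.333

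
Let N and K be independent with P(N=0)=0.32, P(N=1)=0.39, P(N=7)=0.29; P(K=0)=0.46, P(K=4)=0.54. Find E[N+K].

4.58

E[N+K] = Σ_n Σ_k (n+k) · P(N=n)P(K=k)
 = 0·0.1472 + 4·0.1728 + 1·0.1794 + 5·0.2106 + 7·0.1334 + 11·0.1566
 = 0 + 0.6912 + 0.1794 + 1.053 + 0.9338 + 1.7226
 = 4.58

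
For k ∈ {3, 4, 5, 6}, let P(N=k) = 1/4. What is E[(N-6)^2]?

3.5

E[(N-6)^2] = Σ (n-6)^2·P(N=n)
 = 9·1/4 + 4·1/4 + 1·1/4 + 0·1/4
 = 9/4 + 1 + 1/4 + 0
 = 7/2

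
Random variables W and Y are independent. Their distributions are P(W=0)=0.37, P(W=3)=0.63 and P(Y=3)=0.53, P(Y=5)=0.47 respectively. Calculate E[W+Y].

E[W+Y] = Σ_w Σ_y (w+y) · P(W=w)P(Y=y)
 = 3·0.1961 + 5·0.1739 + 6·0.3339 + 8·0.2961
 = 0.5883 + 0.8695 + 2.0034 + 2.3688
 = 5.83

5.83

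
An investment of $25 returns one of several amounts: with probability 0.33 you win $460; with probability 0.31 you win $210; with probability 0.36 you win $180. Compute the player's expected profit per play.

E[payout] = 460·0.33 + 210·0.31 + 180·0.36
 = 151.8 + 65.1 + 64.8
 = 281.7
Net = 281.7 - 25 = 256.7

256.7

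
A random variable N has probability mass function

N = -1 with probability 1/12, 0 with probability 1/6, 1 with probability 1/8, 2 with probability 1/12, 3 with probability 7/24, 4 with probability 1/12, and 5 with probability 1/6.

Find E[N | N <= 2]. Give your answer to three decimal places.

0.455

P(N <= 2) = 1/12 + 1/6 + 1/8 + 1/12 = 11/24.
E[N | N <= 2] = [(-1)·1/12 + 0·1/6 + 1·1/8 + 2·1/12] / (11/24)
 = 5/24 / (11/24)
 = 5/11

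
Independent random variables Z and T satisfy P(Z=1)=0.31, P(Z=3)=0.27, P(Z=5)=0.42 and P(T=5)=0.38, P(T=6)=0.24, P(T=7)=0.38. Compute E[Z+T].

9.22

E[Z+T] = Σ_z Σ_t (z+t) · P(Z=z)P(T=t)
 = 6·0.1178 + 7·0.0744 + 8·0.1178 + 8·0.1026 + 9·0.0648 + 10·0.1026 + 10·0.1596 + 11·0.1008 + 12·0.1596
 = 0.7068 + 0.5208 + 0.9424 + 0.8208 + 0.5832 + 1.026 + 1.596 + 1.1088 + 1.9152
 = 9.22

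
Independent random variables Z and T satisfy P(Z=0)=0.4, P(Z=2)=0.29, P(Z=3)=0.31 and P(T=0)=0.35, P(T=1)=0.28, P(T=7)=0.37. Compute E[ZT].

E[ZT] = Σ_z Σ_t zt · P(Z=z)P(T=t)
 = 0·0.14 + 0·0.112 + 0·0.148 + 0·0.1015 + 2·0.0812 + 14·0.1073 + 0·0.1085 + 3·0.0868 + 21·0.1147
 = 0 + 0 + 0 + 0 + 0.1624 + 1.5022 + 0 + 0.2604 + 2.4087
 = 4.3337

4.3337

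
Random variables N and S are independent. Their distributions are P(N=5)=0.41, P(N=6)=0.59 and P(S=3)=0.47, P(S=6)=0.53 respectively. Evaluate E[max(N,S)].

5.8073

E[max(N,S)] = Σ_n Σ_s max(n,s) · P(N=n)P(S=s)
 = 5·0.1927 + 6·0.2173 + 6·0.2773 + 6·0.3127
 = 0.9635 + 1.3038 + 1.6638 + 1.8762
 = 5.8073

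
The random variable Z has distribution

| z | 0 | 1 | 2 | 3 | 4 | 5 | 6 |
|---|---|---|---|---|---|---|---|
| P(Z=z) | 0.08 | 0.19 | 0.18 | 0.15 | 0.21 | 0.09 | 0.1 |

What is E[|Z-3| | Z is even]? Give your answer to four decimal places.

1.6316

P(Z is even) = 0.08 + 0.18 + 0.21 + 0.1 = 0.57.
E[|Z-3| | Z is even] = [3·0.08 + 1·0.18 + 1·0.21 + 3·0.1] / 0.57
 = 0.93 / 0.57
 = 31/19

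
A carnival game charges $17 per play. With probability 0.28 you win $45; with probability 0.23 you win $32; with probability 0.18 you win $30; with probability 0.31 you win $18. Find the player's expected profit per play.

E[payout] = 45·0.28 + 32·0.23 + 30·0.18 + 18·0.31
 = 12.6 + 7.36 + 5.4 + 5.58
 = 30.94
Net = 30.94 - 17 = 13.94

13.94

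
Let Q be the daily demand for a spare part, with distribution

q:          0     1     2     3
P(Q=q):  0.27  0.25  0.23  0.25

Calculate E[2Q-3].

-0.08

E[2Q-3] = Σ (2q-3)·P(Q=q)
 = (-3)·0.27 + (-1)·0.25 + 1·0.23 + 3·0.25
 = (-0.81) + (-0.25) + 0.23 + 0.75
 = -0.08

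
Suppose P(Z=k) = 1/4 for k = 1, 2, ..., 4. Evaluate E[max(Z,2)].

E[max(Z,2)] = Σ max(z,2)·P(Z=z)
 = 2·1/4 + 2·1/4 + 3·1/4 + 4·1/4
 = 1/2 + 1/2 + 3/4 + 1
 = 11/4

2.75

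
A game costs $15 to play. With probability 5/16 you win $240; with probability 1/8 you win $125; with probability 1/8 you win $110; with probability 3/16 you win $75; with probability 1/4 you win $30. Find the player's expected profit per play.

110.9375

E[payout] = 240·5/16 + 125·1/8 + 110·1/8 + 75·3/16 + 30·1/4
 = 75 + 125/8 + 55/4 + 225/16 + 15/2
 = 2015/16
Net = 2015/16 - 15 = 1775/16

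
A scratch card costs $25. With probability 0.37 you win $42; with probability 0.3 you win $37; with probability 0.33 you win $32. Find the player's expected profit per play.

E[payout] = 42·0.37 + 37·0.3 + 32·0.33
 = 15.54 + 11.1 + 10.56
 = 37.2
Net = 37.2 - 25 = 12.2

12.2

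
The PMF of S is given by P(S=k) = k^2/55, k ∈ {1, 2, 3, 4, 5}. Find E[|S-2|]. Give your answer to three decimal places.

E[|S-2|] = Σ |s-2|·P(S=s)
 = 1·1/55 + 0·4/55 + 1·9/55 + 2·16/55 + 3·5/11
 = 1/55 + 0 + 9/55 + 32/55 + 15/11
 = 117/55

2.127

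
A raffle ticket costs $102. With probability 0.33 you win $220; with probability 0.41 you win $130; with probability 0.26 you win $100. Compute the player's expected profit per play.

49.9

E[payout] = 220·0.33 + 130·0.41 + 100·0.26
 = 72.6 + 53.3 + 26
 = 151.9
Net = 151.9 - 102 = 49.9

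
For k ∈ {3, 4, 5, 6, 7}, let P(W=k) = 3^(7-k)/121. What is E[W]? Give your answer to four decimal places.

3.4793

E[W] = Σ w·P(W=w)
 = 3·81/121 + 4·27/121 + 5·9/121 + 6·3/121 + 7·1/121
 = 243/121 + 108/121 + 45/121 + 18/121 + 7/121
 = 421/121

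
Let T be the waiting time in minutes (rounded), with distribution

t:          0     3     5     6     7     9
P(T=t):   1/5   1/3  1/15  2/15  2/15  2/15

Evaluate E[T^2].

E[T^2] = Σ t^2·P(T=t)
 = 0·1/5 + 9·1/3 + 25·1/15 + 36·2/15 + 49·2/15 + 81·2/15
 = 0 + 3 + 5/3 + 24/5 + 98/15 + 54/5
 = 134/5

26.8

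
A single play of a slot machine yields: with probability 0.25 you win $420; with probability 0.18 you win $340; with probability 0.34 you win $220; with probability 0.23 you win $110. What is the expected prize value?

266.3

E[payout] = 420·0.25 + 340·0.18 + 220·0.34 + 110·0.23
 = 105 + 61.2 + 74.8 + 25.3
 = 266.3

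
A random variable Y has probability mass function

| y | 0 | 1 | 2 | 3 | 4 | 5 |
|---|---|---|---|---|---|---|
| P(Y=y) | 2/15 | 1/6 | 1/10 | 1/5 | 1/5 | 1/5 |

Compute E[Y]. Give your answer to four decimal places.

2.7667

E[Y] = Σ y·P(Y=y)
 = 0·2/15 + 1·1/6 + 2·1/10 + 3·1/5 + 4·1/5 + 5·1/5
 = 0 + 1/6 + 1/5 + 3/5 + 4/5 + 1
 = 83/30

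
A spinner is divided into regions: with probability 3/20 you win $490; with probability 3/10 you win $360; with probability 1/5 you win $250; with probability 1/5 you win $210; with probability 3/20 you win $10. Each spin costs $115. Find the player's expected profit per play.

E[payout] = 490·3/20 + 360·3/10 + 250·1/5 + 210·1/5 + 10·3/20
 = 147/2 + 108 + 50 + 42 + 3/2
 = 275
Net = 275 - 115 = 160

160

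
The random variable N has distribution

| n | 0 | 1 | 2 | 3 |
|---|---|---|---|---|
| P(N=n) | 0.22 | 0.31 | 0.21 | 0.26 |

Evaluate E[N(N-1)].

1.98

E[N(N-1)] = Σ n(n-1)·P(N=n)
 = 0·0.22 + 0·0.31 + 2·0.21 + 6·0.26
 = 0 + 0 + 0.42 + 1.56
 = 1.98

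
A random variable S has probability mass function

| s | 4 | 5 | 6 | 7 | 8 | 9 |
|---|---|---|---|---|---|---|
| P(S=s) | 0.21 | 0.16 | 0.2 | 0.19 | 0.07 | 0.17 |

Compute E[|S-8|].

E[|S-8|] = Σ |s-8|·P(S=s)
 = 4·0.21 + 3·0.16 + 2·0.2 + 1·0.19 + 0·0.07 + 1·0.17
 = 0.84 + 0.48 + 0.4 + 0.19 + 0 + 0.17
 = 2.08

2.08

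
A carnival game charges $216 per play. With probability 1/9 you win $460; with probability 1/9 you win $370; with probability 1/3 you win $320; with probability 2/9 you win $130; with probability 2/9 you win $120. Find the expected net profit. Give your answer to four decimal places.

E[payout] = 460·1/9 + 370·1/9 + 320·1/3 + 130·2/9 + 120·2/9
 = 460/9 + 370/9 + 320/3 + 260/9 + 80/3
 = 2290/9
Net = 2290/9 - 216 = 346/9

38.4444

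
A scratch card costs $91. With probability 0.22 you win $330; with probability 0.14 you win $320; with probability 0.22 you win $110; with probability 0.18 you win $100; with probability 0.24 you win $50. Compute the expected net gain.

80.6

E[payout] = 330·0.22 + 320·0.14 + 110·0.22 + 100·0.18 + 50·0.24
 = 72.6 + 44.8 + 24.2 + 18 + 12
 = 171.6
Net = 171.6 - 91 = 80.6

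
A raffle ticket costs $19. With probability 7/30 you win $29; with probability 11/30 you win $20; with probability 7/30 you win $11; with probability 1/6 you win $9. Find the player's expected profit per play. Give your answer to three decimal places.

E[payout] = 29·7/30 + 20·11/30 + 11·7/30 + 9·1/6
 = 203/30 + 22/3 + 77/30 + 3/2
 = 109/6
Net = 109/6 - 19 = -5/6

-0.833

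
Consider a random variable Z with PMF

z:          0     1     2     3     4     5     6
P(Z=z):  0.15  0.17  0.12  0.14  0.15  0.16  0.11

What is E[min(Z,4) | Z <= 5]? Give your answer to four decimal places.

2.3258

P(Z <= 5) = 0.15 + 0.17 + 0.12 + 0.14 + 0.15 + 0.16 = 0.89.
E[min(Z,4) | Z <= 5] = [0·0.15 + 1·0.17 + 2·0.12 + 3·0.14 + 4·0.15 + 4·0.16] / 0.89
 = 2.07 / 0.89
 = 207/89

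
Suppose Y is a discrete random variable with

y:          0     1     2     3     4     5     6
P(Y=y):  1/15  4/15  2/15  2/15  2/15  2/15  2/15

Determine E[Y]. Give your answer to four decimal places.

2.9333

E[Y] = Σ y·P(Y=y)
 = 0·1/15 + 1·4/15 + 2·2/15 + 3·2/15 + 4·2/15 + 5·2/15 + 6·2/15
 = 0 + 4/15 + 4/15 + 2/5 + 8/15 + 2/3 + 4/5
 = 44/15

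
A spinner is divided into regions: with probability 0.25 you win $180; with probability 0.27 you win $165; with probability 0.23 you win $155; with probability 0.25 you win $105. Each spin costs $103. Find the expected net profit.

E[payout] = 180·0.25 + 165·0.27 + 155·0.23 + 105·0.25
 = 45 + 44.55 + 35.65 + 26.25
 = 151.45
Net = 151.45 - 103 = 48.45

48.45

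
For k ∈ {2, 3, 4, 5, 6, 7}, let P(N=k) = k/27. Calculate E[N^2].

E[N^2] = Σ n^2·P(N=n)
 = 4·2/27 + 9·1/9 + 16·4/27 + 25·5/27 + 36·2/9 + 49·7/27
 = 8/27 + 1 + 64/27 + 125/27 + 8 + 343/27
 = 29

29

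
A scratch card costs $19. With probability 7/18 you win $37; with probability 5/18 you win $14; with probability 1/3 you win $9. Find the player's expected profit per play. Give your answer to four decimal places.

E[payout] = 37·7/18 + 14·5/18 + 9·1/3
 = 259/18 + 35/9 + 3
 = 383/18
Net = 383/18 - 19 = 41/18

2.2778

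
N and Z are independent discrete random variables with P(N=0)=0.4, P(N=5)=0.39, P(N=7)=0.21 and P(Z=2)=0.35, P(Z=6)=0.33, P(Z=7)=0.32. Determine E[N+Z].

E[N+Z] = Σ_n Σ_z (n+z) · P(N=n)P(Z=z)
 = 2·0.14 + 6·0.132 + 7·0.128 + 7·0.1365 + 11·0.1287 + 12·0.1248 + 9·0.0735 + 13·0.0693 + 14·0.0672
 = 0.28 + 0.792 + 0.896 + 0.9555 + 1.4157 + 1.4976 + 0.6615 + 0.9009 + 0.9408
 = 8.34

8.34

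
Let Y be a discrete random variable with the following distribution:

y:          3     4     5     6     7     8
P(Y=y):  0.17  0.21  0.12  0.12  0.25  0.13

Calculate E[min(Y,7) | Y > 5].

P(Y > 5) = 0.12 + 0.25 + 0.13 = 0.5.
E[min(Y,7) | Y > 5] = [6·0.12 + 7·0.25 + 7·0.13] / 0.5
 = 3.38 / 0.5
 = 169/25

6.76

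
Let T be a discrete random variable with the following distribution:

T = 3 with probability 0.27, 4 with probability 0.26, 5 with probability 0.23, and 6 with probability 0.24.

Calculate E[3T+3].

E[3T+3] = Σ (3t+3)·P(T=t)
 = 12·0.27 + 15·0.26 + 18·0.23 + 21·0.24
 = 3.24 + 3.9 + 4.14 + 5.04
 = 16.32

16.32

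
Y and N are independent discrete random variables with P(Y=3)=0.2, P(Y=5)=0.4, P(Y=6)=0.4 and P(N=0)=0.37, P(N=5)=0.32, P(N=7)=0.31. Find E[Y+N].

E[Y+N] = Σ_y Σ_n (y+n) · P(Y=y)P(N=n)
 = 3·0.074 + 8·0.064 + 10·0.062 + 5·0.148 + 10·0.128 + 12·0.124 + 6·0.148 + 11·0.128 + 13·0.124
 = 0.222 + 0.512 + 0.62 + 0.74 + 1.28 + 1.488 + 0.888 + 1.408 + 1.612
 = 8.77

8.77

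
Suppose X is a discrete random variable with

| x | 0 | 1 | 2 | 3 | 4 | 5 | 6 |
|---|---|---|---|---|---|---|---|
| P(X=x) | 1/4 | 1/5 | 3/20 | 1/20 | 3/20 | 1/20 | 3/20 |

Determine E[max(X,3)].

E[max(X,3)] = Σ max(x,3)·P(X=x)
 = 3·1/4 + 3·1/5 + 3·3/20 + 3·1/20 + 4·3/20 + 5·1/20 + 6·3/20
 = 3/4 + 3/5 + 9/20 + 3/20 + 3/5 + 1/4 + 9/10
 = 37/10

3.7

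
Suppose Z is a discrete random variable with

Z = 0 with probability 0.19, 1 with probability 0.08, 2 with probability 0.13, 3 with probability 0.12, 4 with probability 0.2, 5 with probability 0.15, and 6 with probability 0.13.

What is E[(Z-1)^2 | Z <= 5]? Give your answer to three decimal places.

P(Z <= 5) = 0.19 + 0.08 + 0.13 + 0.12 + 0.2 + 0.15 = 0.87.
E[(Z-1)^2 | Z <= 5] = [1·0.19 + 0·0.08 + 1·0.13 + 4·0.12 + 9·0.2 + 16·0.15] / 0.87
 = 5 / 0.87
 = 500/87

5.747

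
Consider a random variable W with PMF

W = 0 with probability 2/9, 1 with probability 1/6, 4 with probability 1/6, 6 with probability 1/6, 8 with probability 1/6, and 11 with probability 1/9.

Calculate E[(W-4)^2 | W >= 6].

P(W >= 6) = 1/6 + 1/6 + 1/9 = 4/9.
E[(W-4)^2 | W >= 6] = [4·1/6 + 16·1/6 + 49·1/9] / (4/9)
 = 79/9 / (4/9)
 = 79/4

19.75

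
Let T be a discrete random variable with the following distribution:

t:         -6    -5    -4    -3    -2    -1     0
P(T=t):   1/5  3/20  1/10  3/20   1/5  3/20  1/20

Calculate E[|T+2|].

E[|T+2|] = Σ |t+2|·P(T=t)
 = 4·1/5 + 3·3/20 + 2·1/10 + 1·3/20 + 0·1/5 + 1·3/20 + 2·1/20
 = 4/5 + 9/20 + 1/5 + 3/20 + 0 + 3/20 + 1/10
 = 37/20

1.85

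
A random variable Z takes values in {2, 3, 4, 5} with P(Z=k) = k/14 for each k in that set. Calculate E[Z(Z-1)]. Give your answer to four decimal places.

12.1429

E[Z(Z-1)] = Σ z(z-1)·P(Z=z)
 = 2·1/7 + 6·3/14 + 12·2/7 + 20·5/14
 = 2/7 + 9/7 + 24/7 + 50/7
 = 85/7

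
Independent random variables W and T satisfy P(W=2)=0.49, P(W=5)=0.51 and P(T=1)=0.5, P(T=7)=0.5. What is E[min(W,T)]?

E[min(W,T)] = Σ_w Σ_t min(w,t) · P(W=w)P(T=t)
 = 1·0.245 + 2·0.245 + 1·0.255 + 5·0.255
 = 0.245 + 0.49 + 0.255 + 1.275
 = 2.265

2.265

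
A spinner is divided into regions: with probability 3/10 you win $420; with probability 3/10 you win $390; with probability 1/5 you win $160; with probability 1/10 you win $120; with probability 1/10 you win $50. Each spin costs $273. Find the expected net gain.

E[payout] = 420·3/10 + 390·3/10 + 160·1/5 + 120·1/10 + 50·1/10
 = 126 + 117 + 32 + 12 + 5
 = 292
Net = 292 - 273 = 19

19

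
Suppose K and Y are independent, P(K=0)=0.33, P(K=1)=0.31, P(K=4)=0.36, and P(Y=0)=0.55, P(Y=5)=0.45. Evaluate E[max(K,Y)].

3.2125

E[max(K,Y)] = Σ_k Σ_y max(k,y) · P(K=k)P(Y=y)
 = 0·0.1815 + 5·0.1485 + 1·0.1705 + 5·0.1395 + 4·0.198 + 5·0.162
 = 0 + 0.7425 + 0.1705 + 0.6975 + 0.792 + 0.81
 = 3.2125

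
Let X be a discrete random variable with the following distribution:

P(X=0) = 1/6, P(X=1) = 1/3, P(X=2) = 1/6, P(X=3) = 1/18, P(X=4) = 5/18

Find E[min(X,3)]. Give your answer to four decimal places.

E[min(X,3)] = Σ min(x,3)·P(X=x)
 = 0·1/6 + 1·1/3 + 2·1/6 + 3·1/18 + 3·5/18
 = 0 + 1/3 + 1/3 + 1/6 + 5/6
 = 5/3

1.6667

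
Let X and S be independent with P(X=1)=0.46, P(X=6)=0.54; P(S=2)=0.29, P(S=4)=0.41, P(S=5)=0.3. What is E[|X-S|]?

E[|X-S|] = Σ_x Σ_s |x-s| · P(X=x)P(S=s)
 = 1·0.1334 + 3·0.1886 + 4·0.138 + 4·0.1566 + 2·0.2214 + 1·0.162
 = 0.1334 + 0.5658 + 0.552 + 0.6264 + 0.4428 + 0.162
 = 2.4824

2.4824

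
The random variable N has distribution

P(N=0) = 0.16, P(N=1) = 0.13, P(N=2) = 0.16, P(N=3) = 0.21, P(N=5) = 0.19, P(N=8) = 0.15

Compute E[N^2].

E[N^2] = Σ n^2·P(N=n)
 = 0·0.16 + 1·0.13 + 4·0.16 + 9·0.21 + 25·0.19 + 64·0.15
 = 0 + 0.13 + 0.64 + 1.89 + 4.75 + 9.6
 = 17.01

17.01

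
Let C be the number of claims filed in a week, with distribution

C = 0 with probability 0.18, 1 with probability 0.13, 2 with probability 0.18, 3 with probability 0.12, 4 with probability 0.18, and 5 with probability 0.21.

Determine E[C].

E[C] = Σ c·P(C=c)
 = 0·0.18 + 1·0.13 + 2·0.18 + 3·0.12 + 4·0.18 + 5·0.21
 = 0 + 0.13 + 0.36 + 0.36 + 0.72 + 1.05
 = 2.62

2.62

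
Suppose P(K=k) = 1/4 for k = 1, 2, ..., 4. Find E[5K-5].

7.5

E[5K-5] = Σ (5k-5)·P(K=k)
 = 0·1/4 + 5·1/4 + 10·1/4 + 15·1/4
 = 0 + 5/4 + 5/2 + 15/4
 = 15/2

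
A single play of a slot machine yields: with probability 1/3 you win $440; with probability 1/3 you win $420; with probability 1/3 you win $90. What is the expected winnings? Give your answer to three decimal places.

316.667

E[payout] = 440·1/3 + 420·1/3 + 90·1/3
 = 440/3 + 140 + 30
 = 950/3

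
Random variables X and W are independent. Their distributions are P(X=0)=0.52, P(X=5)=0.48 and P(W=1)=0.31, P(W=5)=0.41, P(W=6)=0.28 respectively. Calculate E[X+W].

E[X+W] = Σ_x Σ_w (x+w) · P(X=x)P(W=w)
 = 1·0.1612 + 5·0.2132 + 6·0.1456 + 6·0.1488 + 10·0.1968 + 11·0.1344
 = 0.1612 + 1.066 + 0.8736 + 0.8928 + 1.968 + 1.4784
 = 6.44

6.44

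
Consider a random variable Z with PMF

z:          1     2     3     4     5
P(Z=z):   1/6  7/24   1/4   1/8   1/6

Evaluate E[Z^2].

E[Z^2] = Σ z^2·P(Z=z)
 = 1·1/6 + 4·7/24 + 9·1/4 + 16·1/8 + 25·1/6
 = 1/6 + 7/6 + 9/4 + 2 + 25/6
 = 39/4

9.75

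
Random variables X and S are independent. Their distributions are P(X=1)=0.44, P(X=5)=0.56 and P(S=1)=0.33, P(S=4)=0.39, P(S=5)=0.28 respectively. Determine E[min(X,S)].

E[min(X,S)] = Σ_x Σ_s min(x,s) · P(X=x)P(S=s)
 = 1·0.1452 + 1·0.1716 + 1·0.1232 + 1·0.1848 + 4·0.2184 + 5·0.1568
 = 0.1452 + 0.1716 + 0.1232 + 0.1848 + 0.8736 + 0.784
 = 2.2824

2.2824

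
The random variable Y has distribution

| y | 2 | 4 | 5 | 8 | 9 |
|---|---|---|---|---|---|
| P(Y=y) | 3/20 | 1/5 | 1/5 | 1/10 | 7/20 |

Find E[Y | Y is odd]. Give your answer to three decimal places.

7.545

P(Y is odd) = 1/5 + 7/20 = 11/20.
E[Y | Y is odd] = [5·1/5 + 9·7/20] / (11/20)
 = 83/20 / (11/20)
 = 83/11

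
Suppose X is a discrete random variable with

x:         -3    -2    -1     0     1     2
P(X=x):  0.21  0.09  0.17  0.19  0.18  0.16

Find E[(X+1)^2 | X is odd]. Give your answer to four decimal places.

2.7857

P(X is odd) = 0.21 + 0.17 + 0.18 = 0.56.
E[(X+1)^2 | X is odd] = [4·0.21 + 0·0.17 + 4·0.18] / 0.56
 = 1.56 / 0.56
 = 39/14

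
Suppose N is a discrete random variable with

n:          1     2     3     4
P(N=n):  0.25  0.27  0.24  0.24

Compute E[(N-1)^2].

E[(N-1)^2] = Σ (n-1)^2·P(N=n)
 = 0·0.25 + 1·0.27 + 4·0.24 + 9·0.24
 = 0 + 0.27 + 0.96 + 2.16
 = 3.39

3.39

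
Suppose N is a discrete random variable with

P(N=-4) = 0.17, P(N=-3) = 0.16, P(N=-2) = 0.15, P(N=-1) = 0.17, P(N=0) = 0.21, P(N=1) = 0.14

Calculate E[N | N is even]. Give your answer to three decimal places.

P(N is even) = 0.17 + 0.15 + 0.21 = 0.53.
E[N | N is even] = [(-4)·0.17 + (-2)·0.15 + 0·0.21] / 0.53
 = -0.98 / 0.53
 = -98/53

-1.849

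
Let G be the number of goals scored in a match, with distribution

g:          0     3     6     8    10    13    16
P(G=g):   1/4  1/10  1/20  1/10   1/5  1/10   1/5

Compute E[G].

7.9

E[G] = Σ g·P(G=g)
 = 0·1/4 + 3·1/10 + 6·1/20 + 8·1/10 + 10·1/5 + 13·1/10 + 16·1/5
 = 0 + 3/10 + 3/10 + 4/5 + 2 + 13/10 + 16/5
 = 79/10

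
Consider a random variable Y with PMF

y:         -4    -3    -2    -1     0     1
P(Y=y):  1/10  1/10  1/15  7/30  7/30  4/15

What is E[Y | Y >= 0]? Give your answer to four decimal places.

0.5333

P(Y >= 0) = 7/30 + 4/15 = 1/2.
E[Y | Y >= 0] = [0·7/30 + 1·4/15] / (1/2)
 = 4/15 / (1/2)
 = 8/15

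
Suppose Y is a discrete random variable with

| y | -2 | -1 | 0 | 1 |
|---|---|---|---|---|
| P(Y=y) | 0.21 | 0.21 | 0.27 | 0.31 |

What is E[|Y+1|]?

1.1

E[|Y+1|] = Σ |y+1|·P(Y=y)
 = 1·0.21 + 0·0.21 + 1·0.27 + 2·0.31
 = 0.21 + 0 + 0.27 + 0.62
 = 1.1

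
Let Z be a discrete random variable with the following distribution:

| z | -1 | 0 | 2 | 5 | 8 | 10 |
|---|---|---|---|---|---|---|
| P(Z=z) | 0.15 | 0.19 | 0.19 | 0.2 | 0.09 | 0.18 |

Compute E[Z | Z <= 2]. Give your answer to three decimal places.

0.434

P(Z <= 2) = 0.15 + 0.19 + 0.19 = 0.53.
E[Z | Z <= 2] = [(-1)·0.15 + 0·0.19 + 2·0.19] / 0.53
 = 0.23 / 0.53
 = 23/53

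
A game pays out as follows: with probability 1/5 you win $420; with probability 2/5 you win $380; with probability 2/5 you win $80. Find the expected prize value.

E[payout] = 420·1/5 + 380·2/5 + 80·2/5
 = 84 + 152 + 32
 = 268

268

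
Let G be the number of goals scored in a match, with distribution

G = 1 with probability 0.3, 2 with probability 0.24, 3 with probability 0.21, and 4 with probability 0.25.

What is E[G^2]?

7.15

E[G^2] = Σ g^2·P(G=g)
 = 1·0.3 + 4·0.24 + 9·0.21 + 16·0.25
 = 0.3 + 0.96 + 1.89 + 4
 = 7.15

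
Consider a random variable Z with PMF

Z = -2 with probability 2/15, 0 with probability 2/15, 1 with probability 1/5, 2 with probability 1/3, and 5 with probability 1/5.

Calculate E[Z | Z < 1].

P(Z < 1) = 2/15 + 2/15 = 4/15.
E[Z | Z < 1] = [(-2)·2/15 + 0·2/15] / (4/15)
 = -4/15 / (4/15)
 = -1

-1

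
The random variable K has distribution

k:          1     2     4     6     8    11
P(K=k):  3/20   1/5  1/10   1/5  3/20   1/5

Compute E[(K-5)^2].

E[(K-5)^2] = Σ (k-5)^2·P(K=k)
 = 16·3/20 + 9·1/5 + 1·1/10 + 1·1/5 + 9·3/20 + 36·1/5
 = 12/5 + 9/5 + 1/10 + 1/5 + 27/20 + 36/5
 = 261/20

13.05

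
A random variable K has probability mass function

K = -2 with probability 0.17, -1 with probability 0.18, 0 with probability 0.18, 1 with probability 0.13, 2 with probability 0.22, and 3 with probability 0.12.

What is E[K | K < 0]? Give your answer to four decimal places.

-1.4857

P(K < 0) = 0.17 + 0.18 = 0.35.
E[K | K < 0] = [(-2)·0.17 + (-1)·0.18] / 0.35
 = -0.52 / 0.35
 = -52/35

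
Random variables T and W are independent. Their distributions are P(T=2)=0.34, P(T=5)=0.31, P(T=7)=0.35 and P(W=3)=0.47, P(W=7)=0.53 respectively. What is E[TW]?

23.9616

E[TW] = Σ_t Σ_w tw · P(T=t)P(W=w)
 = 6·0.1598 + 14·0.1802 + 15·0.1457 + 35·0.1643 + 21·0.1645 + 49·0.1855
 = 0.9588 + 2.5228 + 2.1855 + 5.7505 + 3.4545 + 9.0895
 = 23.9616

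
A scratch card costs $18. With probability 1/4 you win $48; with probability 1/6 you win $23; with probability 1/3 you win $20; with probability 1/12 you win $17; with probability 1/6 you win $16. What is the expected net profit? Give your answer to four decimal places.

8.5833

E[payout] = 48·1/4 + 23·1/6 + 20·1/3 + 17·1/12 + 16·1/6
 = 12 + 23/6 + 20/3 + 17/12 + 8/3
 = 319/12
Net = 319/12 - 18 = 103/12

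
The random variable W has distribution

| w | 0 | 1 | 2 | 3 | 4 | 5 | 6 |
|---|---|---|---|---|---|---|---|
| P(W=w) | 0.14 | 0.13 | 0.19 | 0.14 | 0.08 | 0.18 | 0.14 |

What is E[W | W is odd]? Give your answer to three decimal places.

3.222

P(W is odd) = 0.13 + 0.14 + 0.18 = 0.45.
E[W | W is odd] = [1·0.13 + 3·0.14 + 5·0.18] / 0.45
 = 1.45 / 0.45
 = 29/9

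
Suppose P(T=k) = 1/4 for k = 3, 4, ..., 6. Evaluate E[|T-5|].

1

E[|T-5|] = Σ |t-5|·P(T=t)
 = 2·1/4 + 1·1/4 + 0·1/4 + 1·1/4
 = 1/2 + 1/4 + 0 + 1/4
 = 1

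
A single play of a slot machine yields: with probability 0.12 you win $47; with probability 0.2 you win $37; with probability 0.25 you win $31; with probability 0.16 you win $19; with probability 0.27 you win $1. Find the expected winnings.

24.1

E[payout] = 47·0.12 + 37·0.2 + 31·0.25 + 19·0.16 + 1·0.27
 = 5.64 + 7.4 + 7.75 + 3.04 + 0.27
 = 24.1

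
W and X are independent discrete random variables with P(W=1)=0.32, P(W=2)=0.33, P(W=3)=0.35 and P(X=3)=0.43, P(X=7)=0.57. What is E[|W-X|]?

3.25

E[|W-X|] = Σ_w Σ_x |w-x| · P(W=w)P(X=x)
 = 2·0.1376 + 6·0.1824 + 1·0.1419 + 5·0.1881 + 0·0.1505 + 4·0.1995
 = 0.2752 + 1.0944 + 0.1419 + 0.9405 + 0 + 0.798
 = 3.25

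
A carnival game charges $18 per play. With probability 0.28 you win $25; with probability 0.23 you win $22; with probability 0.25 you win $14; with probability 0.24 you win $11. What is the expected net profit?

0.2

E[payout] = 25·0.28 + 22·0.23 + 14·0.25 + 11·0.24
 = 7 + 5.06 + 3.5 + 2.64
 = 18.2
Net = 18.2 - 18 = 0.2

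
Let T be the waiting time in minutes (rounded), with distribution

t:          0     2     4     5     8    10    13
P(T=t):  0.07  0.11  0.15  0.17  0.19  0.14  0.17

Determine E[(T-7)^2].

E[(T-7)^2] = Σ (t-7)^2·P(T=t)
 = 49·0.07 + 25·0.11 + 9·0.15 + 4·0.17 + 1·0.19 + 9·0.14 + 36·0.17
 = 3.43 + 2.75 + 1.35 + 0.68 + 0.19 + 1.26 + 6.12
 = 15.78

15.78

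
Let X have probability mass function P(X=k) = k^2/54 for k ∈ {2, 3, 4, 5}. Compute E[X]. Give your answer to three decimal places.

4.148

E[X] = Σ x·P(X=x)
 = 2·2/27 + 3·1/6 + 4·8/27 + 5·25/54
 = 4/27 + 1/2 + 32/27 + 125/54
 = 112/27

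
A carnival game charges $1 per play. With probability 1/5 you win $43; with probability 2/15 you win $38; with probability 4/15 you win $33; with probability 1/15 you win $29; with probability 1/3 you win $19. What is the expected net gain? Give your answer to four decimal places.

E[payout] = 43·1/5 + 38·2/15 + 33·4/15 + 29·1/15 + 19·1/3
 = 43/5 + 76/15 + 44/5 + 29/15 + 19/3
 = 461/15
Net = 461/15 - 1 = 446/15

29.7333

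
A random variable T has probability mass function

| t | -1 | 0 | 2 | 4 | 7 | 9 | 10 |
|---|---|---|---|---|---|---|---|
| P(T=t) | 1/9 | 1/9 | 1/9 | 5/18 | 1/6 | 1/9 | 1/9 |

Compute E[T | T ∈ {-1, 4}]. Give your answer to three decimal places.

P(T ∈ {-1, 4}) = 1/9 + 5/18 = 7/18.
E[T | T ∈ {-1, 4}] = [(-1)·1/9 + 4·5/18] / (7/18)
 = 1 / (7/18)
 = 18/7

2.571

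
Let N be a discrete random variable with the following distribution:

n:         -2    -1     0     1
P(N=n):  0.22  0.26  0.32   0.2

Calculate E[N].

-0.5

E[N] = Σ n·P(N=n)
 = (-2)·0.22 + (-1)·0.26 + 0·0.32 + 1·0.2
 = (-0.44) + (-0.26) + 0 + 0.2
 = -0.5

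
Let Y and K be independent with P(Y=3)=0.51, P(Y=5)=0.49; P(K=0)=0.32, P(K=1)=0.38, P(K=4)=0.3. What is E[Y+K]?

E[Y+K] = Σ_y Σ_k (y+k) · P(Y=y)P(K=k)
 = 3·0.1632 + 4·0.1938 + 7·0.153 + 5·0.1568 + 6·0.1862 + 9·0.147
 = 0.4896 + 0.7752 + 1.071 + 0.784 + 1.1172 + 1.323
 = 5.56

5.56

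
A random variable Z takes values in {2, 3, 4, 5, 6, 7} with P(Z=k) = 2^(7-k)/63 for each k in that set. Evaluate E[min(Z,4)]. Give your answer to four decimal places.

2.7302

E[min(Z,4)] = Σ min(z,4)·P(Z=z)
 = 2·32/63 + 3·16/63 + 4·8/63 + 4·4/63 + 4·2/63 + 4·1/63
 = 64/63 + 16/21 + 32/63 + 16/63 + 8/63 + 4/63
 = 172/63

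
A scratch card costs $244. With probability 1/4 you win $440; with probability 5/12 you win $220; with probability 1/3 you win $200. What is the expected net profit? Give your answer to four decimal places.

24.3333

E[payout] = 440·1/4 + 220·5/12 + 200·1/3
 = 110 + 275/3 + 200/3
 = 805/3
Net = 805/3 - 244 = 73/3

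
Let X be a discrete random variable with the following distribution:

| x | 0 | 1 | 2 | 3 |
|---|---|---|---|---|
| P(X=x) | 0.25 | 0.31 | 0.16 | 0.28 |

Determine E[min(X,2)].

E[min(X,2)] = Σ min(x,2)·P(X=x)
 = 0·0.25 + 1·0.31 + 2·0.16 + 2·0.28
 = 0 + 0.31 + 0.32 + 0.56
 = 1.19

1.19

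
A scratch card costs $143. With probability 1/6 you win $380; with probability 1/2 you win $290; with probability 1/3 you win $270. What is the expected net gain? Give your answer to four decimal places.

E[payout] = 380·1/6 + 290·1/2 + 270·1/3
 = 190/3 + 145 + 90
 = 895/3
Net = 895/3 - 143 = 466/3

155.3333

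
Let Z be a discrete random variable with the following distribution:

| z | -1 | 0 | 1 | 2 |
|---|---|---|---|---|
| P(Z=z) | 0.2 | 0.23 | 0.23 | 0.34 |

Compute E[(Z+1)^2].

E[(Z+1)^2] = Σ (z+1)^2·P(Z=z)
 = 0·0.2 + 1·0.23 + 4·0.23 + 9·0.34
 = 0 + 0.23 + 0.92 + 3.06
 = 4.21

4.21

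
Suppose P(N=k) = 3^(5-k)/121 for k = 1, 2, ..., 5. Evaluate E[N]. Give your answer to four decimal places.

E[N] = Σ n·P(N=n)
 = 1·81/121 + 2·27/121 + 3·9/121 + 4·3/121 + 5·1/121
 = 81/121 + 54/121 + 27/121 + 12/121 + 5/121
 = 179/121

1.4793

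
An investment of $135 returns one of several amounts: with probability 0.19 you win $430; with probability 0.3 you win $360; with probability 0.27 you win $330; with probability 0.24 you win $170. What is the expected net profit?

184.6

E[payout] = 430·0.19 + 360·0.3 + 330·0.27 + 170·0.24
 = 81.7 + 108 + 89.1 + 40.8
 = 319.6
Net = 319.6 - 135 = 184.6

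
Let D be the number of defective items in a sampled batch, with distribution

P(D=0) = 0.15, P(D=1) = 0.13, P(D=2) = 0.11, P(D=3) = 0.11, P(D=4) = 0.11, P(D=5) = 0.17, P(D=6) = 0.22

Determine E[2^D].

23.01

E[2^D] = Σ 2^d·P(D=d)
 = 1·0.15 + 2·0.13 + 4·0.11 + 8·0.11 + 16·0.11 + 32·0.17 + 64·0.22
 = 0.15 + 0.26 + 0.44 + 0.88 + 1.76 + 5.44 + 14.08
 = 23.01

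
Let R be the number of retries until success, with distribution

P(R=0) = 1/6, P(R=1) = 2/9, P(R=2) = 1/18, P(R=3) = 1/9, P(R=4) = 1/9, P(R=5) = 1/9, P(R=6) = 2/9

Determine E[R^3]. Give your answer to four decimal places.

72.6667

E[R^3] = Σ r^3·P(R=r)
 = 0·1/6 + 1·2/9 + 8·1/18 + 27·1/9 + 64·1/9 + 125·1/9 + 216·2/9
 = 0 + 2/9 + 4/9 + 3 + 64/9 + 125/9 + 48
 = 218/3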